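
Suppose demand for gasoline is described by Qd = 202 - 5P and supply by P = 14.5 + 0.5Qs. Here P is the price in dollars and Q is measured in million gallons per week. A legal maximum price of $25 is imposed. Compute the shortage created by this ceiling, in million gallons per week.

56

Rearranging supply gives Qs = 2P - 29. In a free market, 202 - 5P = 2P - 29 gives the equilibrium P* = 33, Q* = 37.
Because the ceiling (25) lies below the market-clearing price, it is binding.
At P = 25: Qd = 202 - 5·25 = 77 and Qs = 2·25 - 29 = 21.
Shortage = Qd - Qs = 77 - 21 = 56.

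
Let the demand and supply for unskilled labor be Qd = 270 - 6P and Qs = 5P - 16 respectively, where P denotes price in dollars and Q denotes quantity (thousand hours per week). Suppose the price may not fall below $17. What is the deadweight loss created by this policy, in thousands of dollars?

0

Equilibrium: 270 - 6P = 5P - 16, so 286 = 11P and P* = 26, Q* = 114.
Since 17 is below P* = 26, the floor does not bind and the free-market outcome prevails.
Since the control does not bind, no trades are prevented and deadweight loss is zero.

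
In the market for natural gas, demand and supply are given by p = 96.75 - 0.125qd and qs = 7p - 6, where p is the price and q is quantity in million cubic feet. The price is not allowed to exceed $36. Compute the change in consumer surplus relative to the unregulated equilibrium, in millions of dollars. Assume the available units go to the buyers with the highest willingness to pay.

Rearranging demand gives qd = 774 - 8p. Equilibrium: 774 - 8p = 7p - 6, so 780 = 15p and p* = 52, q* = 358.
Since 36 < 52, the ceiling is binding.
At p = 36: qd = 774 - 8·36 = 486 and qs = 7·36 - 6 = 246.
Consumer surplus without the control is ½ · (96.75 - 52) · 358 = 8010.25.
With the ceiling, 246 units are sold at 36 (assume they go to the highest-value buyers). The demand price at q = 246 is 66, so CS = ½ · [(96.75 - 36) + (66 - 36)] · 246 = 11162.25.
Change in consumer surplus = 11162.25 - 8010.25 = 3152.

3152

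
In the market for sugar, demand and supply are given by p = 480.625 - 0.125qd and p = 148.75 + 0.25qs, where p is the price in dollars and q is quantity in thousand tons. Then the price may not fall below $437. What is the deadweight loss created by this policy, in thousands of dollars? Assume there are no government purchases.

53868

Rearranging demand gives qd = 3845 - 8p; rearranging supply gives qs = 4p - 595. In a free market, 3845 - 8p = 4p - 595 gives the equilibrium p* = 370, q* = 885.
The floor of 437 is above the equilibrium price 370, so it binds.
At p = 437: qd = 3845 - 8·437 = 349 and qs = 4·437 - 595 = 1153.
Quantity traded falls to 349. At q = 349 the demand price is (3845 - 349)/8 = 437 and the supply price is (595 + 349)/4 = 236.
Deadweight loss = ½ · (437 - 236) · (885 - 349) = ½ · 201 · 536 = 53868.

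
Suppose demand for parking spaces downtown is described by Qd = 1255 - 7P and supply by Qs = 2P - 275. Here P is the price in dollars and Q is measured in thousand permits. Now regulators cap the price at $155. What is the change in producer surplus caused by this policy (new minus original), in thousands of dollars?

-750

In a free market, 1255 - 7P = 2P - 275 gives the equilibrium P* = 170, Q* = 65.
The ceiling of 155 is below the equilibrium price 170, so it binds.
At P = 155: Qd = 1255 - 7·155 = 170 and Qs = 2·155 - 275 = 35.
Producer surplus without the control is ½ · (170 - 137.5) · 65 = 1056.25.
With the ceiling, producers sell 35 units at 155, so PS = ½ · (155 - 137.5) · 35 = 306.25.
Change in producer surplus = 306.25 - 1056.25 = -750.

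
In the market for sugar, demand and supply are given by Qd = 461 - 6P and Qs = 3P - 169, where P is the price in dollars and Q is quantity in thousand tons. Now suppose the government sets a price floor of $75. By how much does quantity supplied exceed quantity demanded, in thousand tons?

45

Setting quantity demanded equal to quantity supplied, 461 - 6P = 3P - 169, gives P* = 70 and Q* = 41.
The floor of 75 is above the equilibrium price 70, so it binds.
At P = 75: Qd = 461 - 6·75 = 11 and Qs = 3·75 - 169 = 56.
Surplus = Qs - Qd = 56 - 11 = 45.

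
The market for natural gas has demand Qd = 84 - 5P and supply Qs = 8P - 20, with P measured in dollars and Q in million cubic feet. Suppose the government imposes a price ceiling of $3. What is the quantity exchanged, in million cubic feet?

Setting quantity demanded equal to quantity supplied, 84 - 5P = 8P - 20, gives P* = 8 and Q* = 44.
The ceiling of 3 is below the equilibrium price 8, so it binds.
At P = 3: Qd = 84 - 5·3 = 69 and Qs = 8·3 - 20 = 4.
The quantity actually transacted is the short side, supply: 4.

4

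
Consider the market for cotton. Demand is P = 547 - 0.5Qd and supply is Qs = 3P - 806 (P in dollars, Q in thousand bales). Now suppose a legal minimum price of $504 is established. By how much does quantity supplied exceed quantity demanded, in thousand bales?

620

Rearranging demand gives Qd = 1094 - 2P. In a free market, 1094 - 2P = 3P - 806 gives the equilibrium P* = 380, Q* = 334.
Since 504 > 380, the floor is binding.
At P = 504: Qd = 1094 - 2·504 = 86 and Qs = 3·504 - 806 = 706.
Surplus = Qs - Qd = 706 - 86 = 620.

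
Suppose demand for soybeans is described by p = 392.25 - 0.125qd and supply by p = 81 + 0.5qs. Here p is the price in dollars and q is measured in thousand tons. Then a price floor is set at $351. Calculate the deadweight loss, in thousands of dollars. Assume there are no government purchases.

8820

Rearranging demand gives qd = 3138 - 8p; rearranging supply gives qs = 2p - 162. Setting quantity demanded equal to quantity supplied, 3138 - 8p = 2p - 162, gives p* = 330 and q* = 498.
The floor of 351 is above the equilibrium price 330, so it binds.
At p = 351: qd = 3138 - 8·351 = 330 and qs = 2·351 - 162 = 540.
Quantity traded falls to 330. At q = 330 the demand price is (3138 - 330)/8 = 351 and the supply price is (162 + 330)/2 = 246.
Deadweight loss = ½ · (351 - 246) · (498 - 330) = ½ · 105 · 168 = 8820.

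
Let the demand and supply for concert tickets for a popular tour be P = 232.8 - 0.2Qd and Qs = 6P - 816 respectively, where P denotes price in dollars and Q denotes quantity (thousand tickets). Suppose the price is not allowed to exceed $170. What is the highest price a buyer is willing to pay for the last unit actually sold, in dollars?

Rearranging demand gives Qd = 1164 - 5P. In a free market, 1164 - 5P = 6P - 816 gives the equilibrium P* = 180, Q* = 264.
Because the ceiling (170) lies below the market-clearing price, it is binding.
At P = 170: Qd = 1164 - 5·170 = 314 and Qs = 6·170 - 816 = 204.
Only 204 units reach the market. On the demand curve, the marginal buyer's willingness to pay at Q = 204 is (1164 - 204)/5 = 192.

192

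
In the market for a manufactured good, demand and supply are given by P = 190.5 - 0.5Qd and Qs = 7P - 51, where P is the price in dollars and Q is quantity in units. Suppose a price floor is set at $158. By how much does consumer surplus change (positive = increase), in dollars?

Rearranging demand gives Qd = 381 - 2P. In a free market, 381 - 2P = 7P - 51 gives the equilibrium P* = 48, Q* = 285.
The floor of 158 is above the equilibrium price 48, so it binds.
At P = 158: Qd = 381 - 2·158 = 65 and Qs = 7·158 - 51 = 1055.
Consumer surplus without the control is ½ · (190.5 - 48) · 285 = 20306.25.
With the floor, consumers buy 65 units at 158, so CS = ½ · (190.5 - 158) · 65 = 1056.25.
Change in consumer surplus = 1056.25 - 20306.25 = -19250.

-19250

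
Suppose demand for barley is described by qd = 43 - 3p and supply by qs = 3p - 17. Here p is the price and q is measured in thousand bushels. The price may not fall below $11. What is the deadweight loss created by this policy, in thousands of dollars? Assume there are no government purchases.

In a free market, 43 - 3p = 3p - 17 gives the equilibrium p* = 10, q* = 13.
The floor of 11 is above the equilibrium price 10, so it binds.
At p = 11: qd = 43 - 3·11 = 10 and qs = 3·11 - 17 = 16.
Quantity traded falls to 10. At q = 10 the demand price is (43 - 10)/3 = 11 and the supply price is (17 + 10)/3 = 9.
Deadweight loss = ½ · (11 - 9) · (13 - 10) = ½ · 2 · 3 = 3.

3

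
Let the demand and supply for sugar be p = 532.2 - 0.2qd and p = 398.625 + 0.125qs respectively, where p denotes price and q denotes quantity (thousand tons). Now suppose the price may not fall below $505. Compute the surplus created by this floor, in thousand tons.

715

Rearranging demand gives qd = 2661 - 5p; rearranging supply gives qs = 8p - 3189. Without the control the market clears where 2661 - 5p = 8p - 3189, i.e. p* = 450 and q* = 411.
Because the floor (505) lies above the market-clearing price, it is binding.
At p = 505: qd = 2661 - 5·505 = 136 and qs = 8·505 - 3189 = 851.
Surplus = qs - qd = 851 - 136 = 715.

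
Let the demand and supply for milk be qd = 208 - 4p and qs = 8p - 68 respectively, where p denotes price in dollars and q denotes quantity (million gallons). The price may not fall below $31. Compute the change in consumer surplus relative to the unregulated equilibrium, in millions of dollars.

Setting quantity demanded equal to quantity supplied, 208 - 4p = 8p - 68, gives p* = 23 and q* = 116.
Since 31 > 23, the floor is binding.
At p = 31: qd = 208 - 4·31 = 84 and qs = 8·31 - 68 = 180.
Consumer surplus without the control is ½ · (52 - 23) · 116 = 1682.
With the floor, consumers buy 84 units at 31, so CS = ½ · (52 - 31) · 84 = 882.
Change in consumer surplus = 882 - 1682 = -800.

-800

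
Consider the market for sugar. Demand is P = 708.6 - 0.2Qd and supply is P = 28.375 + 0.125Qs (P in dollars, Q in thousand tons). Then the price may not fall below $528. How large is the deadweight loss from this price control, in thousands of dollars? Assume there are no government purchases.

230116.25

Rearranging demand gives Qd = 3543 - 5P; rearranging supply gives Qs = 8P - 227. Setting quantity demanded equal to quantity supplied, 3543 - 5P = 8P - 227, gives P* = 290 and Q* = 2093.
The floor of 528 is above the equilibrium price 290, so it binds.
At P = 528: Qd = 3543 - 5·528 = 903 and Qs = 8·528 - 227 = 3997.
Quantity traded falls to 903. At Q = 903 the demand price is (3543 - 903)/5 = 528 and the supply price is (227 + 903)/8 = 141.25.
Deadweight loss = ½ · (528 - 141.25) · (2093 - 903) = ½ · 386.75 · 1190 = 230116.25.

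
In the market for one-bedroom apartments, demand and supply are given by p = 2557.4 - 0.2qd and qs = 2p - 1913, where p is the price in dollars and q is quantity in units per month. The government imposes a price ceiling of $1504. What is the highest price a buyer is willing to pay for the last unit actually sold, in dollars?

Rearranging demand gives qd = 12787 - 5p. Equilibrium: 12787 - 5p = 2p - 1913, so 14700 = 7p and p* = 2100, q* = 2287.
Since 1504 < 2100, the ceiling is binding.
At p = 1504: qd = 12787 - 5·1504 = 5267 and qs = 2·1504 - 1913 = 1095.
Only 1095 units reach the market. On the demand curve, the marginal buyer's willingness to pay at q = 1095 is (12787 - 1095)/5 = 2338.4.

2338.4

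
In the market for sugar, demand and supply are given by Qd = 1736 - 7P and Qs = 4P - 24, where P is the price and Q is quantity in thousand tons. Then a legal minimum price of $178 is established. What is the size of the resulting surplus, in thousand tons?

Without the control the market clears where 1736 - 7P = 4P - 24, i.e. P* = 160 and Q* = 616.
The floor of 178 is above the equilibrium price 160, so it binds.
At P = 178: Qd = 1736 - 7·178 = 490 and Qs = 4·178 - 24 = 688.
Surplus = Qs - Qd = 688 - 490 = 198.

198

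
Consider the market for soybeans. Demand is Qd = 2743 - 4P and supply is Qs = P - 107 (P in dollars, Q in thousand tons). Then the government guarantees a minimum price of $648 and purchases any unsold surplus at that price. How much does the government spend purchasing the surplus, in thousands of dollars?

252720

Without the control the market clears where 2743 - 4P = P - 107, i.e. P* = 570 and Q* = 463.
The floor of 648 is above the equilibrium price 570, so it binds.
At P = 648: Qd = 2743 - 4·648 = 151 and Qs = 648 - 107 = 541.
Surplus = Qs - Qd = 390.
Government expenditure = surplus × support price = 390 × 648 = 252720.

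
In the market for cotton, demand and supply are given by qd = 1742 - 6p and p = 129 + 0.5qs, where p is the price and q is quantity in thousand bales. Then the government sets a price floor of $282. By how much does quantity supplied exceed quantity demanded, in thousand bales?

256

Rearranging supply gives qs = 2p - 258. Equilibrium: 1742 - 6p = 2p - 258, so 2000 = 8p and p* = 250, q* = 242.
Since 282 > 250, the floor is binding.
At p = 282: qd = 1742 - 6·282 = 50 and qs = 2·282 - 258 = 306.
Surplus = qs - qd = 306 - 50 = 256.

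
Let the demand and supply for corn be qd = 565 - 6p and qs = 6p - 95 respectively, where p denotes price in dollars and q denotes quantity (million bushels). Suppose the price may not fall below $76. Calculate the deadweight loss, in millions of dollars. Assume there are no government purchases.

Without the control the market clears where 565 - 6p = 6p - 95, i.e. p* = 55 and q* = 235.
Since 76 > 55, the floor is binding.
At p = 76: qd = 565 - 6·76 = 109 and qs = 6·76 - 95 = 361.
Quantity traded falls to 109. At q = 109 the demand price is (565 - 109)/6 = 76 and the supply price is (95 + 109)/6 = 34.
Deadweight loss = ½ · (76 - 34) · (235 - 109) = ½ · 42 · 126 = 2646.

2646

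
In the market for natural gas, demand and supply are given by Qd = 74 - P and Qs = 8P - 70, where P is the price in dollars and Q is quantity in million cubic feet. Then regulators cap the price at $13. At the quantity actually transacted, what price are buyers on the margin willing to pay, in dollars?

40

Equilibrium: 74 - P = 8P - 70, so 144 = 9P and P* = 16, Q* = 58.
The ceiling of 13 is below the equilibrium price 16, so it binds.
At P = 13: Qd = 74 - 13 = 61 and Qs = 8·13 - 70 = 34.
Only 34 units reach the market. On the demand curve, the marginal buyer's willingness to pay at Q = 34 is (74 - 34) = 40.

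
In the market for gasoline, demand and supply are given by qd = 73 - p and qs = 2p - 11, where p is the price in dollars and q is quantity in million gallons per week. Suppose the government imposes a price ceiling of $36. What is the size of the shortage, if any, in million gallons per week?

Setting quantity demanded equal to quantity supplied, 73 - p = 2p - 11, gives p* = 28 and q* = 45.
The ceiling of 36 is above the equilibrium price 28, so it is not binding; the market clears at p* = 28, q* = 45.
Since the control does not bind, there is no shortage.

0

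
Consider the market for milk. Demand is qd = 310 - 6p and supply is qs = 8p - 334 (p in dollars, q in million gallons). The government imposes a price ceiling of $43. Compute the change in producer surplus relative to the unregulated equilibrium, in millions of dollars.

-66

In a free market, 310 - 6p = 8p - 334 gives the equilibrium p* = 46, q* = 34.
Since 43 < 46, the ceiling is binding.
At p = 43: qd = 310 - 6·43 = 52 and qs = 8·43 - 334 = 10.
Producer surplus without the control is ½ · (46 - 41.75) · 34 = 72.25.
With the ceiling, producers sell 10 units at 43, so PS = ½ · (43 - 41.75) · 10 = 6.25.
Change in producer surplus = 6.25 - 72.25 = -66.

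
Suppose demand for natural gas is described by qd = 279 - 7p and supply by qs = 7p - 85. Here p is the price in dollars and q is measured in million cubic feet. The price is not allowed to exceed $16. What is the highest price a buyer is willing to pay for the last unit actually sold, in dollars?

36

Setting quantity demanded equal to quantity supplied, 279 - 7p = 7p - 85, gives p* = 26 and q* = 97.
Because the ceiling (16) lies below the market-clearing price, it is binding.
At p = 16: qd = 279 - 7·16 = 167 and qs = 7·16 - 85 = 27.
Only 27 units reach the market. On the demand curve, the marginal buyer's willingness to pay at q = 27 is (279 - 27)/7 = 36.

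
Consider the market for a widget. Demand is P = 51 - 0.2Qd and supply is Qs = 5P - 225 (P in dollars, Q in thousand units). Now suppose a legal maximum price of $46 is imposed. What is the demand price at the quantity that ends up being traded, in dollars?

Rearranging demand gives Qd = 255 - 5P. Equilibrium: 255 - 5P = 5P - 225, so 480 = 10P and P* = 48, Q* = 15.
Because the ceiling (46) lies below the market-clearing price, it is binding.
At P = 46: Qd = 255 - 5·46 = 25 and Qs = 5·46 - 225 = 5.
Only 5 units reach the market. On the demand curve, the marginal buyer's willingness to pay at Q = 5 is (255 - 5)/5 = 50.

50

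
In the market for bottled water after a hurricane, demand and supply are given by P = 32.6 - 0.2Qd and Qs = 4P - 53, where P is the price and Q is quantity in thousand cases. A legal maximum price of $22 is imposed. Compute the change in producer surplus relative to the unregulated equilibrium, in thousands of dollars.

-78

Rearranging demand gives Qd = 163 - 5P. Setting quantity demanded equal to quantity supplied, 163 - 5P = 4P - 53, gives P* = 24 and Q* = 43.
The ceiling of 22 is below the equilibrium price 24, so it binds.
At P = 22: Qd = 163 - 5·22 = 53 and Qs = 4·22 - 53 = 35.
Producer surplus without the control is ½ · (24 - 13.25) · 43 = 231.125.
With the ceiling, producers sell 35 units at 22, so PS = ½ · (22 - 13.25) · 35 = 153.125.
Change in producer surplus = 153.125 - 231.125 = -78.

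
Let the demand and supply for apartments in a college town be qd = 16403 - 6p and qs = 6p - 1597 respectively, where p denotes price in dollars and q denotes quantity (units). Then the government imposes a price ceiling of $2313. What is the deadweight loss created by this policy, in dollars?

Without the control the market clears where 16403 - 6p = 6p - 1597, i.e. p* = 1500 and q* = 7403.
The ceiling of 2313 is above the equilibrium price 1500, so it is not binding; the market clears at p* = 1500, q* = 7403.
Since the control does not bind, no trades are prevented and deadweight loss is zero.

0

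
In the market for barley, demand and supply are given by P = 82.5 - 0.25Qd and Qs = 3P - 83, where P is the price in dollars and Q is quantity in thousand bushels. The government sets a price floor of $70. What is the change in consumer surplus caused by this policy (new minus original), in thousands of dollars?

Rearranging demand gives Qd = 330 - 4P. In a free market, 330 - 4P = 3P - 83 gives the equilibrium P* = 59, Q* = 94.
The floor of 70 is above the equilibrium price 59, so it binds.
At P = 70: Qd = 330 - 4·70 = 50 and Qs = 3·70 - 83 = 127.
Consumer surplus without the control is ½ · (82.5 - 59) · 94 = 1104.5.
With the floor, consumers buy 50 units at 70, so CS = ½ · (82.5 - 70) · 50 = 312.5.
Change in consumer surplus = 312.5 - 1104.5 = -792.

-792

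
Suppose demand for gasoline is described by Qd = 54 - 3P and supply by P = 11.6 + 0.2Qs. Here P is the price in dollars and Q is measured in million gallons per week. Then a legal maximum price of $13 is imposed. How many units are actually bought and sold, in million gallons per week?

Rearranging supply gives Qs = 5P - 58. Equilibrium: 54 - 3P = 5P - 58, so 112 = 8P and P* = 14, Q* = 12.
Since 13 < 14, the ceiling is binding.
At P = 13: Qd = 54 - 3·13 = 15 and Qs = 5·13 - 58 = 7.
The quantity actually transacted is the short side, supply: 7.

7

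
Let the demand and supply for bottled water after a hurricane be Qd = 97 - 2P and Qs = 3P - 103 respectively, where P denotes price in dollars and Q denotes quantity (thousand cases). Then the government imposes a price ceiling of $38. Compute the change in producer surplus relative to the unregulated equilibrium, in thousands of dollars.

-28

Setting quantity demanded equal to quantity supplied, 97 - 2P = 3P - 103, gives P* = 40 and Q* = 17.
Since 38 < 40, the ceiling is binding.
At P = 38: Qd = 97 - 2·38 = 21 and Qs = 3·38 - 103 = 11.
Producer surplus without the control is ½ · (40 - 103/3) · 17 = 289/6.
With the ceiling, producers sell 11 units at 38, so PS = ½ · (38 - 103/3) · 11 = 121/6.
Change in producer surplus = 121/6 - 289/6 = -28.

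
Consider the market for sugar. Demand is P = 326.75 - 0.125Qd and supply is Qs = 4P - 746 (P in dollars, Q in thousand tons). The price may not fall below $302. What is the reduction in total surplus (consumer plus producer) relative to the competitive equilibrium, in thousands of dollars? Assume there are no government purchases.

Rearranging demand gives Qd = 2614 - 8P. Equilibrium: 2614 - 8P = 4P - 746, so 3360 = 12P and P* = 280, Q* = 374.
Because the floor (302) lies above the market-clearing price, it is binding.
At P = 302: Qd = 2614 - 8·302 = 198 and Qs = 4·302 - 746 = 462.
Quantity traded falls to 198. At Q = 198 the demand price is (2614 - 198)/8 = 302 and the supply price is (746 + 198)/4 = 236.
Deadweight loss = ½ · (302 - 236) · (374 - 198) = ½ · 66 · 176 = 5808.

5808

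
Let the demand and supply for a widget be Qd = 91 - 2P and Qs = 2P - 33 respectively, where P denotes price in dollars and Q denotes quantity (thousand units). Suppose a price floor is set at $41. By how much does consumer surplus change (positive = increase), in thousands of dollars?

Equilibrium: 91 - 2P = 2P - 33, so 124 = 4P and P* = 31, Q* = 29.
Because the floor (41) lies above the market-clearing price, it is binding.
At P = 41: Qd = 91 - 2·41 = 9 and Qs = 2·41 - 33 = 49.
Consumer surplus without the control is ½ · (45.5 - 31) · 29 = 210.25.
With the floor, consumers buy 9 units at 41, so CS = ½ · (45.5 - 41) · 9 = 20.25.
Change in consumer surplus = 20.25 - 210.25 = -190.

-190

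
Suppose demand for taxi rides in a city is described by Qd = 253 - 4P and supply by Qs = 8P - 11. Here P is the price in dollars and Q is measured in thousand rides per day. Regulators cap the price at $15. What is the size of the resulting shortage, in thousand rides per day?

84

In a free market, 253 - 4P = 8P - 11 gives the equilibrium P* = 22, Q* = 165.
Since 15 < 22, the ceiling is binding.
At P = 15: Qd = 253 - 4·15 = 193 and Qs = 8·15 - 11 = 109.
Shortage = Qd - Qs = 193 - 109 = 84.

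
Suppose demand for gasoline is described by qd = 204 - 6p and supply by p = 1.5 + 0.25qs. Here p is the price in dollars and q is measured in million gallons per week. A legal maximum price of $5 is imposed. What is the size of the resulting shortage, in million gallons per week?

160

Rearranging supply gives qs = 4p - 6. Without the control the market clears where 204 - 6p = 4p - 6, i.e. p* = 21 and q* = 78.
Since 5 < 21, the ceiling is binding.
At p = 5: qd = 204 - 6·5 = 174 and qs = 4·5 - 6 = 14.
Shortage = qd - qs = 174 - 14 = 160.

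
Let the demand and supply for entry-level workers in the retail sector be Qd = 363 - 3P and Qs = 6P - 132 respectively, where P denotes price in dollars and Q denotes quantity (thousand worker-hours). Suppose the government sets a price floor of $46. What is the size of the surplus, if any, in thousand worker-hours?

0

Without the control the market clears where 363 - 3P = 6P - 132, i.e. P* = 55 and Q* = 198.
Since 46 is below P* = 55, the floor does not bind and the free-market outcome prevails.
Since the control does not bind, there is no surplus.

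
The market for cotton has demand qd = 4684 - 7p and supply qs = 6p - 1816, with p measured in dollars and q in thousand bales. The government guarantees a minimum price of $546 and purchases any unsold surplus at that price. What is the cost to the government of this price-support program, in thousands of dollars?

326508

Without the control the market clears where 4684 - 7p = 6p - 1816, i.e. p* = 500 and q* = 1184.
Because the floor (546) lies above the market-clearing price, it is binding.
At p = 546: qd = 4684 - 7·546 = 862 and qs = 6·546 - 1816 = 1460.
Surplus = qs - qd = 598.
Government expenditure = surplus × support price = 598 × 546 = 326508.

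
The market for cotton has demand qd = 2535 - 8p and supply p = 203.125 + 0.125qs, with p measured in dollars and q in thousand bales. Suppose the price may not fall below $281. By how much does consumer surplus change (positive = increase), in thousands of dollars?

-7791

Rearranging supply gives qs = 8p - 1625. Without the control the market clears where 2535 - 8p = 8p - 1625, i.e. p* = 260 and q* = 455.
The floor of 281 is above the equilibrium price 260, so it binds.
At p = 281: qd = 2535 - 8·281 = 287 and qs = 8·281 - 1625 = 623.
Consumer surplus without the control is ½ · (316.875 - 260) · 455 = 12939.0625.
With the floor, consumers buy 287 units at 281, so CS = ½ · (316.875 - 281) · 287 = 5148.0625.
Change in consumer surplus = 5148.0625 - 12939.0625 = -7791.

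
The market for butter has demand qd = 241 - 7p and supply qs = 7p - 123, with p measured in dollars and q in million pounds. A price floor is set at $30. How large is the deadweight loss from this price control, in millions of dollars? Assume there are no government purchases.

112

Setting quantity demanded equal to quantity supplied, 241 - 7p = 7p - 123, gives p* = 26 and q* = 59.
Since 30 > 26, the floor is binding.
At p = 30: qd = 241 - 7·30 = 31 and qs = 7·30 - 123 = 87.
Quantity traded falls to 31. At q = 31 the demand price is (241 - 31)/7 = 30 and the supply price is (123 + 31)/7 = 22.
Deadweight loss = ½ · (30 - 22) · (59 - 31) = ½ · 8 · 28 = 112.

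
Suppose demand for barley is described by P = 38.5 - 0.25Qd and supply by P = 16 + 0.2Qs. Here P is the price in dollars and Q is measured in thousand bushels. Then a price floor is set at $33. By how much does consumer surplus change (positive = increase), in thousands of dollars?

Rearranging demand gives Qd = 154 - 4P; rearranging supply gives Qs = 5P - 80. Equilibrium: 154 - 4P = 5P - 80, so 234 = 9P and P* = 26, Q* = 50.
Because the floor (33) lies above the market-clearing price, it is binding.
At P = 33: Qd = 154 - 4·33 = 22 and Qs = 5·33 - 80 = 85.
Consumer surplus without the control is ½ · (38.5 - 26) · 50 = 312.5.
With the floor, consumers buy 22 units at 33, so CS = ½ · (38.5 - 33) · 22 = 60.5.
Change in consumer surplus = 60.5 - 312.5 = -252.

-252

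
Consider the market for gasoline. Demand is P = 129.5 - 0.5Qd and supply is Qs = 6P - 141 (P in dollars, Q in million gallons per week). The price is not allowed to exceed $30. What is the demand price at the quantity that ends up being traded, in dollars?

Rearranging demand gives Qd = 259 - 2P. Without the control the market clears where 259 - 2P = 6P - 141, i.e. P* = 50 and Q* = 159.
Because the ceiling (30) lies below the market-clearing price, it is binding.
At P = 30: Qd = 259 - 2·30 = 199 and Qs = 6·30 - 141 = 39.
Only 39 units reach the market. On the demand curve, the marginal buyer's willingness to pay at Q = 39 is (259 - 39)/2 = 110.

110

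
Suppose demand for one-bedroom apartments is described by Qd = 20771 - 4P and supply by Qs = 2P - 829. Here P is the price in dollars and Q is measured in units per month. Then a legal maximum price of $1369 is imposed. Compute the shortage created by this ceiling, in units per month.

Without the control the market clears where 20771 - 4P = 2P - 829, i.e. P* = 3600 and Q* = 6371.
Since 1369 < 3600, the ceiling is binding.
At P = 1369: Qd = 20771 - 4·1369 = 15295 and Qs = 2·1369 - 829 = 1909.
Shortage = Qd - Qs = 15295 - 1909 = 13386.

13386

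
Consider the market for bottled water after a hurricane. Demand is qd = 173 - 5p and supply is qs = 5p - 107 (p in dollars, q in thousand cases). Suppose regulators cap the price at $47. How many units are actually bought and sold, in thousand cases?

33

Setting quantity demanded equal to quantity supplied, 173 - 5p = 5p - 107, gives p* = 28 and q* = 33.
Since 47 is above p* = 28, the ceiling does not bind and the free-market outcome prevails.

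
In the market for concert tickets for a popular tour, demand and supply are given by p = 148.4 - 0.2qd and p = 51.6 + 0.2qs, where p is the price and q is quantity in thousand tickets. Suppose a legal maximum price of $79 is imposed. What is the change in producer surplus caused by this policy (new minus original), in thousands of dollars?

-3979.5

Rearranging demand gives qd = 742 - 5p; rearranging supply gives qs = 5p - 258. In a free market, 742 - 5p = 5p - 258 gives the equilibrium p* = 100, q* = 242.
The ceiling of 79 is below the equilibrium price 100, so it binds.
At p = 79: qd = 742 - 5·79 = 347 and qs = 5·79 - 258 = 137.
Producer surplus without the control is ½ · (100 - 51.6) · 242 = 5856.4.
With the ceiling, producers sell 137 units at 79, so PS = ½ · (79 - 51.6) · 137 = 1876.9.
Change in producer surplus = 1876.9 - 5856.4 = -3979.5.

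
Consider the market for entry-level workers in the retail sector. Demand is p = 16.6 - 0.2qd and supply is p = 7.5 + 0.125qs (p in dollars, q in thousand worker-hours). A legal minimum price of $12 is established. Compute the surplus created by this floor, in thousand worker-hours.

Rearranging demand gives qd = 83 - 5p; rearranging supply gives qs = 8p - 60. Equilibrium: 83 - 5p = 8p - 60, so 143 = 13p and p* = 11, q* = 28.
The floor of 12 is above the equilibrium price 11, so it binds.
At p = 12: qd = 83 - 5·12 = 23 and qs = 8·12 - 60 = 36.
Surplus = qs - qd = 36 - 23 = 13.

13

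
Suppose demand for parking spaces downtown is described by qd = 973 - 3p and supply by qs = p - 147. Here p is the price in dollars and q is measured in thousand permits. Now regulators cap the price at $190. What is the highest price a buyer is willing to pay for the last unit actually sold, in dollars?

In a free market, 973 - 3p = p - 147 gives the equilibrium p* = 280, q* = 133.
Because the ceiling (190) lies below the market-clearing price, it is binding.
At p = 190: qd = 973 - 3·190 = 403 and qs = 190 - 147 = 43.
Only 43 units reach the market. On the demand curve, the marginal buyer's willingness to pay at q = 43 is (973 - 43)/3 = 310.

310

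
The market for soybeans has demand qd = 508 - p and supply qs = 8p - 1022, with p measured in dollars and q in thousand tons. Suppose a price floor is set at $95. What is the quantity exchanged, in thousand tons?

338

Without the control the market clears where 508 - p = 8p - 1022, i.e. p* = 170 and q* = 338.
The floor of 95 is below the equilibrium price 170, so it is not binding; the market clears at p* = 170, q* = 338.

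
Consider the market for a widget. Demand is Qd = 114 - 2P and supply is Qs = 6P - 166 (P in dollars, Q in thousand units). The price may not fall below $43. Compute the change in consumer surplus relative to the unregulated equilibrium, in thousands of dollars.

-288

Without the control the market clears where 114 - 2P = 6P - 166, i.e. P* = 35 and Q* = 44.
Since 43 > 35, the floor is binding.
At P = 43: Qd = 114 - 2·43 = 28 and Qs = 6·43 - 166 = 92.
Consumer surplus without the control is ½ · (57 - 35) · 44 = 484.
With the floor, consumers buy 28 units at 43, so CS = ½ · (57 - 43) · 28 = 196.
Change in consumer surplus = 196 - 484 = -288.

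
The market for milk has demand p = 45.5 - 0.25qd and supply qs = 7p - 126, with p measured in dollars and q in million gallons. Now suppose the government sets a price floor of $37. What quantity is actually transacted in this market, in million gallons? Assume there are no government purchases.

34

Rearranging demand gives qd = 182 - 4p. Setting quantity demanded equal to quantity supplied, 182 - 4p = 7p - 126, gives p* = 28 and q* = 70.
The floor of 37 is above the equilibrium price 28, so it binds.
At p = 37: qd = 182 - 4·37 = 34 and qs = 7·37 - 126 = 133.
The quantity actually transacted is the short side, demand: 34.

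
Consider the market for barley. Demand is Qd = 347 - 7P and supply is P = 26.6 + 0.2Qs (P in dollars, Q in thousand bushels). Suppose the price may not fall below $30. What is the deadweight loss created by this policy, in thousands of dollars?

0

Rearranging supply gives Qs = 5P - 133. Setting quantity demanded equal to quantity supplied, 347 - 7P = 5P - 133, gives P* = 40 and Q* = 67.
Since 30 is below P* = 40, the floor does not bind and the free-market outcome prevails.
Since the control does not bind, no trades are prevented and deadweight loss is zero.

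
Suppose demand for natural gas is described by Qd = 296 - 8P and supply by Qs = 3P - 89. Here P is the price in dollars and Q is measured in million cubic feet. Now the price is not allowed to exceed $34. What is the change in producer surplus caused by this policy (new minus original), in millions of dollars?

-14.5

Setting quantity demanded equal to quantity supplied, 296 - 8P = 3P - 89, gives P* = 35 and Q* = 16.
Because the ceiling (34) lies below the market-clearing price, it is binding.
At P = 34: Qd = 296 - 8·34 = 24 and Qs = 3·34 - 89 = 13.
Producer surplus without the control is ½ · (35 - 89/3) · 16 = 128/3.
With the ceiling, producers sell 13 units at 34, so PS = ½ · (34 - 89/3) · 13 = 169/6.
Change in producer surplus = 169/6 - 128/3 = -14.5.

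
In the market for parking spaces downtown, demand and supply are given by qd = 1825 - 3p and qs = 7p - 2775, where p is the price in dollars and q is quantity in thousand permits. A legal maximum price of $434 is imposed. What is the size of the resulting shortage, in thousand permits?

Without the control the market clears where 1825 - 3p = 7p - 2775, i.e. p* = 460 and q* = 445.
The ceiling of 434 is below the equilibrium price 460, so it binds.
At p = 434: qd = 1825 - 3·434 = 523 and qs = 7·434 - 2775 = 263.
Shortage = qd - qs = 523 - 263 = 260.

260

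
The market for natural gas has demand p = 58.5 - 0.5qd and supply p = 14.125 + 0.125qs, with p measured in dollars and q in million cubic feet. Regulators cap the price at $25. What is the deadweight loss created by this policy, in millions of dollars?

Rearranging demand gives qd = 117 - 2p; rearranging supply gives qs = 8p - 113. Without the control the market clears where 117 - 2p = 8p - 113, i.e. p* = 23 and q* = 71.
Since 25 is above p* = 23, the ceiling does not bind and the free-market outcome prevails.
Since the control does not bind, no trades are prevented and deadweight loss is zero.

0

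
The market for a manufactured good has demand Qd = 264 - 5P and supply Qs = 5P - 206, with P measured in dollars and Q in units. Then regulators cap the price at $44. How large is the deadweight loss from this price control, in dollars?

Equilibrium: 264 - 5P = 5P - 206, so 470 = 10P and P* = 47, Q* = 29.
The ceiling of 44 is below the equilibrium price 47, so it binds.
At P = 44: Qd = 264 - 5·44 = 44 and Qs = 5·44 - 206 = 14.
Quantity traded falls to 14. At Q = 14 the demand price is (264 - 14)/5 = 50 and the supply price is (206 + 14)/5 = 44.
Deadweight loss = ½ · (50 - 44) · (29 - 14) = ½ · 6 · 15 = 45.

45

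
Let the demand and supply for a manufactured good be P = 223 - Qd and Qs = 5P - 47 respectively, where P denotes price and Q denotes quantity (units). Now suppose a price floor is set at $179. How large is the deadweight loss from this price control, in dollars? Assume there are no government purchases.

Rearranging demand gives Qd = 223 - P. Equilibrium: 223 - P = 5P - 47, so 270 = 6P and P* = 45, Q* = 178.
Because the floor (179) lies above the market-clearing price, it is binding.
At P = 179: Qd = 223 - 179 = 44 and Qs = 5·179 - 47 = 848.
Quantity traded falls to 44. At Q = 44 the demand price is 223 - 44 = 179 and the supply price is (47 + 44)/5 = 18.2.
Deadweight loss = ½ · (179 - 18.2) · (178 - 44) = ½ · 160.8 · 134 = 10773.6.

10773.6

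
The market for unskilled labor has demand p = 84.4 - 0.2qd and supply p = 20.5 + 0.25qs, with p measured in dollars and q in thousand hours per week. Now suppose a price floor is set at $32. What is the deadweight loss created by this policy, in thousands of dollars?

Rearranging demand gives qd = 422 - 5p; rearranging supply gives qs = 4p - 82. Without the control the market clears where 422 - 5p = 4p - 82, i.e. p* = 56 and q* = 142.
The floor of 32 is below the equilibrium price 56, so it is not binding; the market clears at p* = 56, q* = 142.
Since the control does not bind, no trades are prevented and deadweight loss is zero.

0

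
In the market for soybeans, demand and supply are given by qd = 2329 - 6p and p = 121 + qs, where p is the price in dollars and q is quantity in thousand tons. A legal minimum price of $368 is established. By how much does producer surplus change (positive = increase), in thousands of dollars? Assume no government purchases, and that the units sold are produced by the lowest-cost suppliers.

Rearranging supply gives qs = p - 121. In a free market, 2329 - 6p = p - 121 gives the equilibrium p* = 350, q* = 229.
Because the floor (368) lies above the market-clearing price, it is binding.
At p = 368: qd = 2329 - 6·368 = 121 and qs = 368 - 121 = 247.
Producer surplus without the control is ½ · (350 - 121) · 229 = 26220.5.
With the floor, 121 units are sold at 368. The supply price at q = 121 is 242, so PS = ½ · [(368 - 121) + (368 - 242)] · 121 = 22566.5.
Change in producer surplus = 22566.5 - 26220.5 = -3654.

-3654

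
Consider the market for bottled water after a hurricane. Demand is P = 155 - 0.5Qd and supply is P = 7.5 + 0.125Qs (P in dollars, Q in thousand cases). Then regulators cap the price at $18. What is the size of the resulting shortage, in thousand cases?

Rearranging demand gives Qd = 310 - 2P; rearranging supply gives Qs = 8P - 60. Setting quantity demanded equal to quantity supplied, 310 - 2P = 8P - 60, gives P* = 37 and Q* = 236.
Since 18 < 37, the ceiling is binding.
At P = 18: Qd = 310 - 2·18 = 274 and Qs = 8·18 - 60 = 84.
Shortage = Qd - Qs = 274 - 84 = 190.

190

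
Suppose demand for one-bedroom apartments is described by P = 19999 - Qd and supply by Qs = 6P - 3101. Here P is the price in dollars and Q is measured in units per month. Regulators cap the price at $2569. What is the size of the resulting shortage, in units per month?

5117

Rearranging demand gives Qd = 19999 - P. In a free market, 19999 - P = 6P - 3101 gives the equilibrium P* = 3300, Q* = 16699.
Since 2569 < 3300, the ceiling is binding.
At P = 2569: Qd = 19999 - 2569 = 17430 and Qs = 6·2569 - 3101 = 12313.
Shortage = Qd - Qs = 17430 - 12313 = 5117.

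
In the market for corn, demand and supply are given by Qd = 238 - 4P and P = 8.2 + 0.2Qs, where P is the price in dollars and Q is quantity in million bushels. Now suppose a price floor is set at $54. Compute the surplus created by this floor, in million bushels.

Rearranging supply gives Qs = 5P - 41. In a free market, 238 - 4P = 5P - 41 gives the equilibrium P* = 31, Q* = 114.
Because the floor (54) lies above the market-clearing price, it is binding.
At P = 54: Qd = 238 - 4·54 = 22 and Qs = 5·54 - 41 = 229.
Surplus = Qs - Qd = 229 - 22 = 207.

207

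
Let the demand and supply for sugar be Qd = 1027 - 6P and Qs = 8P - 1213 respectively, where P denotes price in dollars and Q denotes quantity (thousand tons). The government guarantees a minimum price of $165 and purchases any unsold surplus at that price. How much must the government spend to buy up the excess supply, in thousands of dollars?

11550

In a free market, 1027 - 6P = 8P - 1213 gives the equilibrium P* = 160, Q* = 67.
Because the floor (165) lies above the market-clearing price, it is binding.
At P = 165: Qd = 1027 - 6·165 = 37 and Qs = 8·165 - 1213 = 107.
Surplus = Qs - Qd = 70.
Government expenditure = surplus × support price = 70 × 165 = 11550.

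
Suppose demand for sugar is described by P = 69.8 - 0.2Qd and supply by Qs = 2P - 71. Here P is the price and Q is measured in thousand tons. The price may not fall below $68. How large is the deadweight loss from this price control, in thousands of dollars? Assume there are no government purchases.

Rearranging demand gives Qd = 349 - 5P. Equilibrium: 349 - 5P = 2P - 71, so 420 = 7P and P* = 60, Q* = 49.
Because the floor (68) lies above the market-clearing price, it is binding.
At P = 68: Qd = 349 - 5·68 = 9 and Qs = 2·68 - 71 = 65.
Quantity traded falls to 9. At Q = 9 the demand price is (349 - 9)/5 = 68 and the supply price is (71 + 9)/2 = 40.
Deadweight loss = ½ · (68 - 40) · (49 - 9) = ½ · 28 · 40 = 560.

560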